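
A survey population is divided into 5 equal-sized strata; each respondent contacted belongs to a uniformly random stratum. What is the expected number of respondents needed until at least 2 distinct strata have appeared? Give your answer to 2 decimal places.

2.25

With k distinct strata already seen, the next new one arrives after an expected 5/(5-k) respondents.
Sum over k = 0,...,1: E = 5/5 + 5/4 = 2.250.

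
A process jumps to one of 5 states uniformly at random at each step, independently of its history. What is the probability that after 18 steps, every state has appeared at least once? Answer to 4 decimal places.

Let A_i be the event that state i is missing after 18 steps. By inclusion–exclusion on the A_i,
P(all seen) = Σ_{j=0}^{5} (-1)^j C(5,j)((5-j)/5)^18
= 1.00000 - 0.09007 + 0.00102 - 0.00000 + 0.00000 - 0.00000
= 0.91094.

0.9109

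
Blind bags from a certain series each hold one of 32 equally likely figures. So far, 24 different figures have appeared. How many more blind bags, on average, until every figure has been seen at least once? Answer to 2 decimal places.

86.97

The wait to go from k to k+1 distinct figures is geometric with mean 32/(32-k).
Sum over k = 24,...,31: E = 32/8 + 32/7 + 32/6 + ... + 32/2 + 32/1 = 86.971.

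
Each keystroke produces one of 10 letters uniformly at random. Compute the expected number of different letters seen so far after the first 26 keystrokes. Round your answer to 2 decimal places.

9.35

For each letter, P(seen in 26 keystrokes) = 1 - (9/10)^26 = 0.935.
By linearity of expectation, E[distinct seen] = 10·(1 - (9/10)^26) = 9.354.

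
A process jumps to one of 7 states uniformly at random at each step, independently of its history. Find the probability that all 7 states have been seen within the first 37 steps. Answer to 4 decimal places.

0.9767

Let A_i be the event that state i is missing after 37 steps. By inclusion–exclusion on the A_i,
P(all seen) = Σ_{j=0}^{7} (-1)^j C(7,j)((7-j)/7)^37
= 1.00000 - 0.02334 + 0.00008 - 0.00000 + 0.00000 - 0.00000 + 0.00000 - 0.00000
= 0.97674.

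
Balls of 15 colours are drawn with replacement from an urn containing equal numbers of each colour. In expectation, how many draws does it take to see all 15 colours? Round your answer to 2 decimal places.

Split into phases: going from k distinct to k+1 distinct takes on average 15/(15-k) draws.
E[T] = 15/15 + 15/14 + 15/13 + ... + 15/2 + 15/1 = 15·H_{15}.
H_{15} = 3.318, so E[T] = 49.773.

49.77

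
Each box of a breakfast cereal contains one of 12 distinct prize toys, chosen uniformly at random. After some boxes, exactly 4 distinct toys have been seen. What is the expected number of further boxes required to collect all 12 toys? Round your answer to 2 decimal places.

32.61

With k distinct toys already seen, the next new one takes an expected 12/(12-k) boxes.
Sum over k = 4,...,11: E = 12/8 + 12/7 + 12/6 + ... + 12/2 + 12/1 = 32.614.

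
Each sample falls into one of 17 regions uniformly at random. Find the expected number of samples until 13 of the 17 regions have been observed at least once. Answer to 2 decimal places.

With k distinct regions already seen, the next new one arrives after an expected 17/(17-k) samples.
Sum over k = 0,...,12: E = 17/17 + 17/16 + 17/15 + ... + 17/6 + 17/5 = 23.056.

23.06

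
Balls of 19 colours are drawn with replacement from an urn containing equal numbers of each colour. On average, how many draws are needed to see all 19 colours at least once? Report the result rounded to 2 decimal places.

The wait to go from k to k+1 distinct colours is geometric with mean 19/(19-k).
E[T] = 19/19 + 19/18 + 19/17 + ... + 19/2 + 19/1 = 19·H_{19}.
H_{19} = 3.548, so E[T] = 67.407.

67.41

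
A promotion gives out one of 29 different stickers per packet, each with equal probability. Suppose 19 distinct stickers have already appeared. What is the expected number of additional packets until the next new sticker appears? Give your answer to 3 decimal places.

2.900

Each packet yields a new sticker with probability (29-19)/29 = 10/29, so the wait is geometric with mean 29/10.
E = 29/10 = 2.9000.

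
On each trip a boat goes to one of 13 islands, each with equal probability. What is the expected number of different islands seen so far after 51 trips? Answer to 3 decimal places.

12.781

For each island, P(seen in 51 trips) = 1 - (12/13)^51 = 0.9831.
By linearity of expectation, E[distinct seen] = 13·(1 - (12/13)^51) = 12.7807.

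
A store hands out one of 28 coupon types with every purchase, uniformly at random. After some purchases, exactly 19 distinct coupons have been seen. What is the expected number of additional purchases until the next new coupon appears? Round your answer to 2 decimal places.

Each purchase yields a new coupon with probability (28-19)/28 = 9/28, so the wait is geometric with mean 28/9.
E = 28/9 = 3.111.

3.11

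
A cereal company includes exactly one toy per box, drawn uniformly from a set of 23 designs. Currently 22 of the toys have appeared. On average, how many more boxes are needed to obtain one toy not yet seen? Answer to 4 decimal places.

23.0000

The number of boxes until the next new toy is geometric with success probability 1/23, so its mean is 23/1.
E = 23/1 = 23.00000.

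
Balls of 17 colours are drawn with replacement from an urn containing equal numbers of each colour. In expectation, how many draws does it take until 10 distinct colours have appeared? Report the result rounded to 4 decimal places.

With k distinct colours already seen, the next new one arrives after an expected 17/(17-k) draws.
Sum over k = 0,...,9: E = 17/17 + 17/16 + 17/15 + ... + 17/9 + 17/8 = 14.39382.

14.3938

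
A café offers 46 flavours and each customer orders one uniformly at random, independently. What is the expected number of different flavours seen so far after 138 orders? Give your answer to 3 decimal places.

43.784

For each flavour, P(seen in 138 orders) = 1 - (45/46)^138 = 0.9518.
By linearity of expectation, E[distinct seen] = 46·(1 - (45/46)^138) = 43.7843.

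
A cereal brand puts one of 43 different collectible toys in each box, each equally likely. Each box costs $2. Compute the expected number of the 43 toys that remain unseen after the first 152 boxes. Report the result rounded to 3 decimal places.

1.203

For each toy, P(unseen after 152) = (42/43)^152 = 0.0280.
By linearity of expectation, E[unseen] = 43·(42/43)^152 = 1.2027.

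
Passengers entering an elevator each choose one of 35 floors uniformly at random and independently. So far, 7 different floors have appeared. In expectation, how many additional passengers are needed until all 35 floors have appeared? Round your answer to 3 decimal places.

From k distinct to k+1 distinct takes on average 35/(35-k) passengers.
Sum over k = 7,...,34: E = 35/28 + 35/27 + 35/26 + ... + 35/2 + 35/1 = 137.4510.

137.451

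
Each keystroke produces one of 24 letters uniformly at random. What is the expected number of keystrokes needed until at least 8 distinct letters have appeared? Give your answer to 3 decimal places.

Going from k to k+1 distinct takes a geometric number of keystrokes with mean 24/(24-k).
Sum over k = 0,...,7: E = 24/24 + 24/23 + 24/22 + ... + 24/18 + 24/17 = 9.4855.

9.486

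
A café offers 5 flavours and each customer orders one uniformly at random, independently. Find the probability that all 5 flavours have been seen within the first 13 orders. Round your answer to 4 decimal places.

Let A_i be the event that flavour i is missing after 13 orders. By inclusion–exclusion on the A_i,
P(all seen) = Σ_{j=0}^{5} (-1)^j C(5,j)((5-j)/5)^13
= 1.00000 - 0.27488 + 0.01306 - 0.00007 + 0.00000 - 0.00000
= 0.73812.

0.7381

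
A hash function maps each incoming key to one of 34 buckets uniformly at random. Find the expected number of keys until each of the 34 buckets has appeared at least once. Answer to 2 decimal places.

The wait to go from k to k+1 distinct buckets is geometric with mean 34/(34-k).
E[T] = 34/34 + 34/33 + 34/32 + ... + 34/2 + 34/1 = 34·H_{34}.
H_{34} = 4.118, so E[T] = 140.019.

140.02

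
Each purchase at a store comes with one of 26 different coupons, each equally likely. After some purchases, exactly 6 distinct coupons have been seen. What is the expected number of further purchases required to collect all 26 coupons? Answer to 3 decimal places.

With k distinct coupons already seen, the next new one takes an expected 26/(26-k) purchases.
Sum over k = 6,...,25: E = 26/20 + 26/19 + 26/18 + ... + 26/2 + 26/1 = 93.5412.

93.541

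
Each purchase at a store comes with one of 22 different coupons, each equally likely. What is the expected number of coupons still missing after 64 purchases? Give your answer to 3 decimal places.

For each coupon, P(unseen after 64) = (21/22)^64 = 0.0509.
By linearity of expectation, E[unseen] = 22·(21/22)^64 = 1.1205.

1.120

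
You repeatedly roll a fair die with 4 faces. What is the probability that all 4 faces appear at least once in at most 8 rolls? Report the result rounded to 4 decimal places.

By inclusion–exclusion over which faces are missing,
P(all seen) = Σ_{j=0}^{4} (-1)^j C(4,j)((4-j)/4)^8
= 1.00000 - 0.40045 + 0.02344 - 0.00006 + 0.00000
= 0.62292.

0.6229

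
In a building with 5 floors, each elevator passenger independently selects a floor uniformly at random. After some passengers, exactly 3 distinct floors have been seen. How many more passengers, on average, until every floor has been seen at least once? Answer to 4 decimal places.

7.5000

The wait to go from k to k+1 distinct floors is geometric with mean 5/(5-k).
Sum over k = 3,...,4: E = 5/2 + 5/1 = 7.50000.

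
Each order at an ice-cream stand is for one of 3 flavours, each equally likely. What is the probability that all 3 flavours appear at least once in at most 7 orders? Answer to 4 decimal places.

0.8258

By inclusion–exclusion over which flavours are missing,
P(all seen) = Σ_{j=0}^{3} (-1)^j C(3,j)((3-j)/3)^7
= 1.00000 - 0.17558 + 0.00137 - 0.00000
= 0.82579.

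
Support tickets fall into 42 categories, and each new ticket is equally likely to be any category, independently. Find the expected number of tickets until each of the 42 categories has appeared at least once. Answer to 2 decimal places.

The wait to go from k to k+1 distinct categories is geometric with mean 42/(42-k).
E[T] = 42/42 + 42/41 + 42/40 + ... + 42/2 + 42/1 = 42·H_{42}.
H_{42} = 4.327, so E[T] = 181.723.

181.72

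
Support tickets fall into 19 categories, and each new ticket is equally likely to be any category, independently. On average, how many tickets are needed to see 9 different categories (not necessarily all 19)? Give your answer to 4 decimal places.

Going from k to k+1 distinct takes a geometric number of tickets with mean 19/(19-k).
Sum over k = 0,...,8: E = 19/19 + 19/18 + 19/17 + ... + 19/12 + 19/11 = 11.75666.

11.7567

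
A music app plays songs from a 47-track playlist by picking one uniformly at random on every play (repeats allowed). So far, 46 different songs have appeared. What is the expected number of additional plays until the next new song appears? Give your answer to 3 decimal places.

47.000

The number of plays until the next new song is geometric with success probability 1/47, so its mean is 47/1.
E = 47/1 = 47.0000.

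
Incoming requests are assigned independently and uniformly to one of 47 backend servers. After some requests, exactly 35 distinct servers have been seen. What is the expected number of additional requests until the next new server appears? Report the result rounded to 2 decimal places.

The number of requests until the next new server is geometric with success probability 12/47, so its mean is 47/12.
E = 47/12 = 3.917.

3.92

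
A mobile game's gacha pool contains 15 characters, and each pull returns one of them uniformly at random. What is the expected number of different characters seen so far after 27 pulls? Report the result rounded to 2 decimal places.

12.67

For each character, P(seen in 27 pulls) = 1 - (14/15)^27 = 0.845.
By linearity of expectation, E[distinct seen] = 15·(1 - (14/15)^27) = 12.671.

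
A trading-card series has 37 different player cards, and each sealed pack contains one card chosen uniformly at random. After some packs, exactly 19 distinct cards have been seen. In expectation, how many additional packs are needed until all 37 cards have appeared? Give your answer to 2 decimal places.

129.32

From k distinct to k+1 distinct takes on average 37/(37-k) packs.
Sum over k = 19,...,36: E = 37/18 + 37/17 + 37/16 + ... + 37/2 + 37/1 = 129.319.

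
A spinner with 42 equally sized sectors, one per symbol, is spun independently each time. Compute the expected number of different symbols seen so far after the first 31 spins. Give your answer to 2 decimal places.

22.10

For each symbol, P(seen in 31 spins) = 1 - (41/42)^31 = 0.526.
By linearity of expectation, E[distinct seen] = 42·(1 - (41/42)^31) = 22.101.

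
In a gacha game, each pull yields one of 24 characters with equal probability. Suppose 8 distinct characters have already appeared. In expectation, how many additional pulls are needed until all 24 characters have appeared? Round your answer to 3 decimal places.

81.137

The wait to go from k to k+1 distinct characters is geometric with mean 24/(24-k).
Sum over k = 8,...,23: E = 24/16 + 24/15 + 24/14 + ... + 24/2 + 24/1 = 81.1375.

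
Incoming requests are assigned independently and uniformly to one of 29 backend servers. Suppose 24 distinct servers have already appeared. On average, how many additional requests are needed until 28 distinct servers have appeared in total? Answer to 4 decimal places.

With k distinct servers already seen, the next new one takes an expected 29/(29-k) requests.
Sum over k = 24,...,27: E = 29/5 + 29/4 + 29/3 + 29/2 = 37.21667.

37.2167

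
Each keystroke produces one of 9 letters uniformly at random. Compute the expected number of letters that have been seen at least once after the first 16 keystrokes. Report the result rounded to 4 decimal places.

7.6329

For each letter, P(seen in 16 keystrokes) = 1 - (8/9)^16 = 0.84810.
By linearity of expectation, E[distinct seen] = 9·(1 - (8/9)^16) = 7.63289.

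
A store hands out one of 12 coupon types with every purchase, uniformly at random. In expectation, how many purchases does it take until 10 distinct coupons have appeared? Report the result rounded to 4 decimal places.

Going from k to k+1 distinct takes a geometric number of purchases with mean 12/(12-k).
Sum over k = 0,...,9: E = 12/12 + 12/11 + 12/10 + ... + 12/4 + 12/3 = 19.23853.

19.2385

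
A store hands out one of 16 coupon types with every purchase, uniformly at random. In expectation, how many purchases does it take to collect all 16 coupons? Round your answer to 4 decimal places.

54.0917

After k distinct coupons have appeared, the next purchase gives a new one with probability (16-k)/16, so the expected wait for the (k+1)-th is 16/(16-k).
E[T] = 16/16 + 16/15 + 16/14 + ... + 16/2 + 16/1 = 16·H_{16}.
H_{16} = 3.38073, so E[T] = 54.09166.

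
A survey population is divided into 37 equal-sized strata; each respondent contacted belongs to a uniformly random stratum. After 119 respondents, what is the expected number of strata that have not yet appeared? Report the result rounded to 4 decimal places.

For each stratum, P(unseen after 119) = (36/37)^119 = 0.03837.
By linearity of expectation, E[unseen] = 37·(36/37)^119 = 1.41969.

1.4197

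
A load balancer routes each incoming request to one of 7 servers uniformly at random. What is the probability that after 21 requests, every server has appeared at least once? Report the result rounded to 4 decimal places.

0.7427

Let A_i be the event that server i is missing after 21 requests. By inclusion–exclusion on the A_i,
P(all seen) = Σ_{j=0}^{7} (-1)^j C(7,j)((7-j)/7)^21
= 1.00000 - 0.27493 + 0.01793 - 0.00028 + 0.00000 - 0.00000 + 0.00000 - 0.00000
= 0.74273.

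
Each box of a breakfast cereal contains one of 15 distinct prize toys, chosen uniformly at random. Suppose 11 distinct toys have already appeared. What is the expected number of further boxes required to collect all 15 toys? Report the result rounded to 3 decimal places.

With k distinct toys already seen, the next new one takes an expected 15/(15-k) boxes.
Sum over k = 11,...,14: E = 15/4 + 15/3 + 15/2 + 15/1 = 31.2500.

31.250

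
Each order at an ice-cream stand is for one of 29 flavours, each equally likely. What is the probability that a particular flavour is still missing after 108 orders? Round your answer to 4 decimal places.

0.0226

Each order misses the fixed flavour with probability (29-1)/29 = 28/29, independently.
P(still missing after 108) = (28/29)^108 = 0.02260.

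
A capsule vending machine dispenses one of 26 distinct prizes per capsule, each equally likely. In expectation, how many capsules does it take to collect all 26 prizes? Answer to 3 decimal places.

100.215

Split into phases: going from k distinct to k+1 distinct takes on average 26/(26-k) capsules.
E[T] = 26/26 + 26/25 + 26/24 + ... + 26/2 + 26/1 = 26·H_{26}.
H_{26} = 3.8544, so E[T] = 100.2149.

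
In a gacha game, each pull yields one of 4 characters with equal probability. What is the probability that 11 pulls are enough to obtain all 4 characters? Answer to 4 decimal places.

0.8340

Let A_i be the event that character i is missing after 11 pulls. By inclusion–exclusion on the A_i,
P(all seen) = Σ_{j=0}^{4} (-1)^j C(4,j)((4-j)/4)^11
= 1.00000 - 0.16894 + 0.00293 - 0.00000 + 0.00000
= 0.83399.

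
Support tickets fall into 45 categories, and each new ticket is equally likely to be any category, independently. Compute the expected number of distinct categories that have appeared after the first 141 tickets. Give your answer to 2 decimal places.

43.11

For each category, P(seen in 141 tickets) = 1 - (44/45)^141 = 0.958.
By linearity of expectation, E[distinct seen] = 45·(1 - (44/45)^141) = 43.107.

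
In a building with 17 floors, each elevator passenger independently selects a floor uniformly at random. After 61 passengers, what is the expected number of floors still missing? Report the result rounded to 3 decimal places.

0.421

For each floor, P(unseen after 61) = (16/17)^61 = 0.0248.
By linearity of expectation, E[unseen] = 17·(16/17)^61 = 0.4211.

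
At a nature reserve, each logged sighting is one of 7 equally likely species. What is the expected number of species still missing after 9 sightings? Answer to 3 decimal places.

1.748

For each species, P(unseen after 9) = (6/7)^9 = 0.2497.
By linearity of expectation, E[unseen] = 7·(6/7)^9 = 1.7481.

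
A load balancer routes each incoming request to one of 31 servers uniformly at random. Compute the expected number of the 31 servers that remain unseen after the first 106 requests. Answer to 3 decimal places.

0.959

For each server, P(unseen after 106) = (30/31)^106 = 0.0309.
By linearity of expectation, E[unseen] = 31·(30/31)^106 = 0.9591.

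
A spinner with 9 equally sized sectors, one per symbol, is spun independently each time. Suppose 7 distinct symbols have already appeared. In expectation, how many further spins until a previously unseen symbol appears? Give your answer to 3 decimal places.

The number of spins until the next new symbol is geometric with success probability 2/9, so its mean is 9/2.
E = 9/2 = 4.5000.

4.500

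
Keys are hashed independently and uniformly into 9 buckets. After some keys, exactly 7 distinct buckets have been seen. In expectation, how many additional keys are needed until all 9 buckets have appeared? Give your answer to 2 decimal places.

13.50

With k distinct buckets already seen, the next new one takes an expected 9/(9-k) keys.
Sum over k = 7,...,8: E = 9/2 + 9/1 = 13.500.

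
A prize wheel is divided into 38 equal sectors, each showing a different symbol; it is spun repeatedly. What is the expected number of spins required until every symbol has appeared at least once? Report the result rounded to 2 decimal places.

The wait to go from k to k+1 distinct symbols is geometric with mean 38/(38-k).
E[T] = 38/38 + 38/37 + 38/36 + ... + 38/2 + 38/1 = 38·H_{38}.
H_{38} = 4.228, so E[T] = 160.660.

160.66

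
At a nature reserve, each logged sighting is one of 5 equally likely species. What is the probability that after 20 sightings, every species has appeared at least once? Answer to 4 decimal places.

0.9427

By inclusion–exclusion over which species are missing,
P(all seen) = Σ_{j=0}^{5} (-1)^j C(5,j)((5-j)/5)^20
= 1.00000 - 0.05765 + 0.00037 - 0.00000 + 0.00000 - 0.00000
= 0.94272.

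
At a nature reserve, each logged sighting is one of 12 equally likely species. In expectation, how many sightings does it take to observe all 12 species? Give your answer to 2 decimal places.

The wait to go from k to k+1 distinct species is geometric with mean 12/(12-k).
E[T] = 12/12 + 12/11 + 12/10 + ... + 12/2 + 12/1 = 12·H_{12}.
H_{12} = 3.103, so E[T] = 37.239.

37.24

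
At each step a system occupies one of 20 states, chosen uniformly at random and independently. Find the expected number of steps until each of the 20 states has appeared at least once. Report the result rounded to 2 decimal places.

After k distinct states have appeared, the next step gives a new one with probability (20-k)/20, so the expected wait for the (k+1)-th is 20/(20-k).
E[T] = 20/20 + 20/19 + 20/18 + ... + 20/2 + 20/1 = 20·H_{20}.
H_{20} = 3.598, so E[T] = 71.955.

71.95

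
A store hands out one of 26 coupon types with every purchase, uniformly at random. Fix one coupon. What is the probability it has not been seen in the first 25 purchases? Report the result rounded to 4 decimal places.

On each purchase the fixed coupon fails to appear with probability 25/26.
P(still missing after 25) = (25/26)^25 = 0.37512.

0.3751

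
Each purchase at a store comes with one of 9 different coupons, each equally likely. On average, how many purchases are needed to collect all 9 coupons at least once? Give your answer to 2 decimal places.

The wait to go from k to k+1 distinct coupons is geometric with mean 9/(9-k).
E[T] = 9/9 + 9/8 + 9/7 + ... + 9/2 + 9/1 = 9·H_{9}.
H_{9} = 2.829, so E[T] = 25.461.

25.46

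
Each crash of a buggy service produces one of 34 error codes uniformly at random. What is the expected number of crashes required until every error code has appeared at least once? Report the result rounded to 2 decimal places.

Split into phases: going from k distinct to k+1 distinct takes on average 34/(34-k) crashes.
E[T] = 34/34 + 34/33 + 34/32 + ... + 34/2 + 34/1 = 34·H_{34}.
H_{34} = 4.118, so E[T] = 140.019.

140.02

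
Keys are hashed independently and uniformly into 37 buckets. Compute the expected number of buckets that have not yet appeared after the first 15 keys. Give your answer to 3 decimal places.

For each bucket, P(unseen after 15) = (36/37)^15 = 0.6630.
By linearity of expectation, E[unseen] = 37·(36/37)^15 = 24.5309.

24.531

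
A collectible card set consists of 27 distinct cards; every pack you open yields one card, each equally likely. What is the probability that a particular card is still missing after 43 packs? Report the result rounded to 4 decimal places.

Each pack misses the fixed card with probability (27-1)/27 = 26/27, independently.
P(still missing after 43) = (26/27)^43 = 0.19734.

0.1973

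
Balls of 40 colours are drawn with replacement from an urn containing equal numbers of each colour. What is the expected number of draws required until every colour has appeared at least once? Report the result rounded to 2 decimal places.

After k distinct colours have appeared, the next draw gives a new one with probability (40-k)/40, so the expected wait for the (k+1)-th is 40/(40-k).
E[T] = 40/40 + 40/39 + 40/38 + ... + 40/2 + 40/1 = 40·H_{40}.
H_{40} = 4.279, so E[T] = 171.142.

171.14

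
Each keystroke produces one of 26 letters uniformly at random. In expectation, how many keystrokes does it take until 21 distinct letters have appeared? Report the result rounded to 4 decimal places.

Going from k to k+1 distinct takes a geometric number of keystrokes with mean 26/(26-k).
Sum over k = 0,...,20: E = 26/26 + 26/25 + 26/24 + ... + 26/7 + 26/6 = 40.84825.

40.8482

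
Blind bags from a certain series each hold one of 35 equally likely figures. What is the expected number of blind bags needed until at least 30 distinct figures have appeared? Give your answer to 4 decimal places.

Going from k to k+1 distinct takes a geometric number of blind bags with mean 35/(35-k).
Sum over k = 0,...,29: E = 35/35 + 35/34 + 35/33 + ... + 35/7 + 35/6 = 65.22068.

65.2207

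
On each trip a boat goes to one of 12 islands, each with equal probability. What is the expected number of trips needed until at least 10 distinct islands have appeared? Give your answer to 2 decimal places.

19.24

Going from k to k+1 distinct takes a geometric number of trips with mean 12/(12-k).
Sum over k = 0,...,9: E = 12/12 + 12/11 + 12/10 + ... + 12/4 + 12/3 = 19.239.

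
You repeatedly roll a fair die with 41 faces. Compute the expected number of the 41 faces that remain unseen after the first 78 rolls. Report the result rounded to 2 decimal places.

5.97

For each face, P(unseen after 78) = (40/41)^78 = 0.146.
By linearity of expectation, E[unseen] = 41·(40/41)^78 = 5.975.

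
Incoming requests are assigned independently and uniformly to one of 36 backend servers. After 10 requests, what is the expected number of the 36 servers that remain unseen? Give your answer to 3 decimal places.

For each server, P(unseen after 10) = (35/36)^10 = 0.7545.
By linearity of expectation, E[unseen] = 36·(35/36)^10 = 27.1618.

27.162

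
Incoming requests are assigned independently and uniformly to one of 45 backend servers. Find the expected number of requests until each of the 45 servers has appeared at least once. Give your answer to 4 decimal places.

197.7727

The wait to go from k to k+1 distinct servers is geometric with mean 45/(45-k).
E[T] = 45/45 + 45/44 + 45/43 + ... + 45/2 + 45/1 = 45·H_{45}.
H_{45} = 4.39495, so E[T] = 197.77267.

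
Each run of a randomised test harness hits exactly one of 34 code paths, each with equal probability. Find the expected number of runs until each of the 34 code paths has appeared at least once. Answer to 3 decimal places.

After k distinct code paths have appeared, the next run gives a new one with probability (34-k)/34, so the expected wait for the (k+1)-th is 34/(34-k).
E[T] = 34/34 + 34/33 + 34/32 + ... + 34/2 + 34/1 = 34·H_{34}.
H_{34} = 4.1182, so E[T] = 140.0191.

140.019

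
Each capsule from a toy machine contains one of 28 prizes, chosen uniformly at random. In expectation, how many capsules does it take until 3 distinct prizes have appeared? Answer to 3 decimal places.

3.114

With k distinct prizes already seen, the next new one arrives after an expected 28/(28-k) capsules.
Sum over k = 0,...,2: E = 28/28 + 28/27 + 28/26 = 3.1140.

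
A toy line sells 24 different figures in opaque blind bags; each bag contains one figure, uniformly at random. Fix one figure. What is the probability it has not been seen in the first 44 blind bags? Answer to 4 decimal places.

On each blind bag the fixed figure fails to appear with probability 23/24.
P(still missing after 44) = (23/24)^44 = 0.15372.

0.1537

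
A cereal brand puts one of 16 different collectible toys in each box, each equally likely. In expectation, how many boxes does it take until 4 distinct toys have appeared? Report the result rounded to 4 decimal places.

With k distinct toys already seen, the next new one arrives after an expected 16/(16-k) boxes.
Sum over k = 0,...,3: E = 16/16 + 16/15 + 16/14 + 16/13 = 4.44029.

4.4403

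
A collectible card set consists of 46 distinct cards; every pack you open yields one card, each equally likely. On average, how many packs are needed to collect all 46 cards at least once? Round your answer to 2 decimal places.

After k distinct cards have appeared, the next pack gives a new one with probability (46-k)/46, so the expected wait for the (k+1)-th is 46/(46-k).
E[T] = 46/46 + 46/45 + 46/44 + ... + 46/2 + 46/1 = 46·H_{46}.
H_{46} = 4.417, so E[T] = 203.168.

203.17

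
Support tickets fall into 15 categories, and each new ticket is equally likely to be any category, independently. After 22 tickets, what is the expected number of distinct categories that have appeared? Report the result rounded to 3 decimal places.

For each category, P(seen in 22 tickets) = 1 - (14/15)^22 = 0.7808.
By linearity of expectation, E[distinct seen] = 15·(1 - (14/15)^22) = 11.7122.

11.712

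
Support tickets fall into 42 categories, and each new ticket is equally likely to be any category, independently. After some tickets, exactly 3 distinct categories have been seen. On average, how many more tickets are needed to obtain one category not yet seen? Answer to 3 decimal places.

1.077

The number of tickets until the next new category is geometric with success probability 39/42, so its mean is 42/39.
E = 42/39 = 1.0769.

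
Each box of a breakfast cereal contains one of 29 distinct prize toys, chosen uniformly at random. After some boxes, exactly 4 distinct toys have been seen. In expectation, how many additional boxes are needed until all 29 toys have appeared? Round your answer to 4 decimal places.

The wait to go from k to k+1 distinct toys is geometric with mean 29/(29-k).
Sum over k = 4,...,28: E = 29/25 + 29/24 + 29/23 + ... + 29/2 + 29/1 = 110.66279.

110.6628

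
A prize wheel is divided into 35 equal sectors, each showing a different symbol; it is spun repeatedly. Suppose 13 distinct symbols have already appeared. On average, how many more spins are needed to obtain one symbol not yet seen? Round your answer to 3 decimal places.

Each spin yields a new symbol with probability (35-13)/35 = 22/35, so the wait is geometric with mean 35/22.
E = 35/22 = 1.5909.

1.591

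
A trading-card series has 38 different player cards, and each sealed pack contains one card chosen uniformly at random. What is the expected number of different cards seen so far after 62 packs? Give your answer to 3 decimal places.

For each card, P(seen in 62 packs) = 1 - (37/38)^62 = 0.8086.
By linearity of expectation, E[distinct seen] = 38·(1 - (37/38)^62) = 30.7271.

30.727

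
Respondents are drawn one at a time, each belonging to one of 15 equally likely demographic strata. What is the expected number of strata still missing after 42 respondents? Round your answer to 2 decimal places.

For each stratum, P(unseen after 42) = (14/15)^42 = 0.055.
By linearity of expectation, E[unseen] = 15·(14/15)^42 = 0.827.

0.83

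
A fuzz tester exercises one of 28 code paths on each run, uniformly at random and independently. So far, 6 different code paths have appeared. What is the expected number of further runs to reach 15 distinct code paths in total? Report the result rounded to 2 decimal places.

With k distinct code paths already seen, the next new one takes an expected 28/(28-k) runs.
Sum over k = 6,...,14: E = 28/22 + 28/21 + 28/20 + ... + 28/15 + 28/14 = 14.299.

14.30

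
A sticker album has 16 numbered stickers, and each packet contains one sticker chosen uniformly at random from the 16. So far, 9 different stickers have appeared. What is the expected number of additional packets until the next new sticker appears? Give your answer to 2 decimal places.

2.29

Each packet yields a new sticker with probability (16-9)/16 = 7/16, so the wait is geometric with mean 16/7.
E = 16/7 = 2.286.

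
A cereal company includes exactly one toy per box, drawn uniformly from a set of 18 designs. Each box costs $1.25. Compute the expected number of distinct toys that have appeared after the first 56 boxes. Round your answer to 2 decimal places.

17.27

For each toy, P(seen in 56 boxes) = 1 - (17/18)^56 = 0.959.
By linearity of expectation, E[distinct seen] = 18·(1 - (17/18)^56) = 17.267.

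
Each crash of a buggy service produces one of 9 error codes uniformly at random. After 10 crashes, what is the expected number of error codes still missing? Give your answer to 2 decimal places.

2.77

For each error code, P(unseen after 10) = (8/9)^10 = 0.308.
By linearity of expectation, E[unseen] = 9·(8/9)^10 = 2.772.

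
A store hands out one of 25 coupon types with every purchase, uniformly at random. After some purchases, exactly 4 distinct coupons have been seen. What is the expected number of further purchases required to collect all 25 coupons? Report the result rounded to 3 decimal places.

91.134

From k distinct to k+1 distinct takes on average 25/(25-k) purchases.
Sum over k = 4,...,24: E = 25/21 + 25/20 + 25/19 + ... + 25/2 + 25/1 = 91.1340.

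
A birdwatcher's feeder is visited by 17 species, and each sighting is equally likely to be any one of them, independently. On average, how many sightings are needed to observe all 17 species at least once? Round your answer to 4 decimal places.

58.4724

Split into phases: going from k distinct to k+1 distinct takes on average 17/(17-k) sightings.
E[T] = 17/17 + 17/16 + 17/15 + ... + 17/2 + 17/1 = 17·H_{17}.
H_{17} = 3.43955, so E[T] = 58.47239.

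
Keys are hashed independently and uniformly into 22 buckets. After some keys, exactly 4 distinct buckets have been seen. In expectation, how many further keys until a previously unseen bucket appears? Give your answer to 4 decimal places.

The number of keys until the next new bucket is geometric with success probability 18/22, so its mean is 22/18.
E = 22/18 = 1.22222.

1.2222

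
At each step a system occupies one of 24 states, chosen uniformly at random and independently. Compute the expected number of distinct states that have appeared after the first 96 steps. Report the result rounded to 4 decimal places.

For each state, P(seen in 96 steps) = 1 - (23/24)^96 = 0.98319.
By linearity of expectation, E[distinct seen] = 24·(1 - (23/24)^96) = 23.59654.

23.5965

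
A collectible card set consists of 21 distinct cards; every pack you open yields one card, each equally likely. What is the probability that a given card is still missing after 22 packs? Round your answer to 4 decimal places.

On each pack the fixed card fails to appear with probability 20/21.
P(still missing after 22) = (20/21)^22 = 0.34185.

0.3418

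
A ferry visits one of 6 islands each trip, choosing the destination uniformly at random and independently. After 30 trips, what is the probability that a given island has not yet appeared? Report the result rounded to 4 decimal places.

On each trip the fixed island fails to appear with probability 5/6.
P(still missing after 30) = (5/6)^30 = 0.00421.

0.0042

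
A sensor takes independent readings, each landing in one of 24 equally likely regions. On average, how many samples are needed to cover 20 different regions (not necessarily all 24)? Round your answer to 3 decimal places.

40.623

With k distinct regions already seen, the next new one arrives after an expected 24/(24-k) samples.
Sum over k = 0,...,19: E = 24/24 + 24/23 + 24/22 + ... + 24/6 + 24/5 = 40.6230.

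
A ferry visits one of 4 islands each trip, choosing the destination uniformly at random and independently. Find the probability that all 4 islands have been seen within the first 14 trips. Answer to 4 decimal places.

0.9291

By inclusion–exclusion over which islands are missing,
P(all seen) = Σ_{j=0}^{4} (-1)^j C(4,j)((4-j)/4)^14
= 1.00000 - 0.07127 + 0.00037 - 0.00000 + 0.00000
= 0.92909.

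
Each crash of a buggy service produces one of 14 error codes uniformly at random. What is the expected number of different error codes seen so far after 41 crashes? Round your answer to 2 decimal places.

For each error code, P(seen in 41 crashes) = 1 - (13/14)^41 = 0.952.
By linearity of expectation, E[distinct seen] = 14·(1 - (13/14)^41) = 13.329.

13.33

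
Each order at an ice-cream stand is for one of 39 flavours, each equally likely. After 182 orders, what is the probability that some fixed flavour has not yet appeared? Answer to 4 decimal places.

0.0088

On each order the fixed flavour fails to appear with probability 38/39.
P(still missing after 182) = (38/39)^182 = 0.00885.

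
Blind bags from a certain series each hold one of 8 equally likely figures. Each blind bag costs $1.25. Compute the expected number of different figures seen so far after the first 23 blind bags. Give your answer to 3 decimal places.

7.629

For each figure, P(seen in 23 blind bags) = 1 - (7/8)^23 = 0.9536.
By linearity of expectation, E[distinct seen] = 8·(1 - (7/8)^23) = 7.6291.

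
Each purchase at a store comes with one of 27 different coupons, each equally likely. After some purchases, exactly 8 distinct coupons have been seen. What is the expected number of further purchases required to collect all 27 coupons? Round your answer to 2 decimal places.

95.79

From k distinct to k+1 distinct takes on average 27/(27-k) purchases.
Sum over k = 8,...,26: E = 27/19 + 27/18 + 27/17 + ... + 27/2 + 27/1 = 95.789.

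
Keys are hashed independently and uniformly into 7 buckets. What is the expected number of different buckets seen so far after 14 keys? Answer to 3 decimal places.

6.191

For each bucket, P(seen in 14 keys) = 1 - (6/7)^14 = 0.8845.
By linearity of expectation, E[distinct seen] = 7·(1 - (6/7)^14) = 6.1912.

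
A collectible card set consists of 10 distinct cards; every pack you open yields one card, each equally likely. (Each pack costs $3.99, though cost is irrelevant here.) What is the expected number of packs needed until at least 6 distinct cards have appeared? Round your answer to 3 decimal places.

8.456

With k distinct cards already seen, the next new one arrives after an expected 10/(10-k) packs.
Sum over k = 0,...,5: E = 10/10 + 10/9 + 10/8 + 10/7 + 10/6 + 10/5 = 8.4563.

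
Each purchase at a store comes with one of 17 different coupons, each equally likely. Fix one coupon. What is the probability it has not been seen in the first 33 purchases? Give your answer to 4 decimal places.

Each purchase misses the fixed coupon with probability (17-1)/17 = 16/17, independently.
P(still missing after 33) = (16/17)^33 = 0.13525.

0.1353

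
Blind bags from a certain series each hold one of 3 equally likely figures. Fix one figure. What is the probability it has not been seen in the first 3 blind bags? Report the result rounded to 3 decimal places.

On each blind bag the fixed figure fails to appear with probability 2/3.
P(still missing after 3) = (2/3)^3 = 0.2963.

0.296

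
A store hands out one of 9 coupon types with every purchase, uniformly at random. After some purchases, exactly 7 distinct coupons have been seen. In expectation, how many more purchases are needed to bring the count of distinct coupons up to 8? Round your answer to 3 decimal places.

4.500

The wait to go from k to k+1 distinct coupons is geometric with mean 9/(9-k).
Only the k = 7 term is needed: E = 9/2 = 4.5000.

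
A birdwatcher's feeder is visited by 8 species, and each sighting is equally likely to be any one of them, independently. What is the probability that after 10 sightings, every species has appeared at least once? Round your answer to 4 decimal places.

0.0282

Let A_i be the event that species i is missing after 10 sightings. By inclusion–exclusion on the A_i,
P(all seen) = Σ_{j=0}^{8} (-1)^j C(8,j)((8-j)/8)^10
= 1.00000 - 2.10460 + 1.57678 - 0.50932 + 0.06836 - 0.00308 + 0.00003 - 0.00000 + 0.00000
= 0.02816.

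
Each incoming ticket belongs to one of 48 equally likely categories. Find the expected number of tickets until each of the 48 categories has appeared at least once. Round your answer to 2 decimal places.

214.02

The wait to go from k to k+1 distinct categories is geometric with mean 48/(48-k).
E[T] = 48/48 + 48/47 + 48/46 + ... + 48/2 + 48/1 = 48·H_{48}.
H_{48} = 4.459, so E[T] = 214.022.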